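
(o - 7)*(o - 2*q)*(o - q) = o^3 - 3*o^2*q - 7*o^2 + 2*o*q^2 + 21*o*q - 14*q^2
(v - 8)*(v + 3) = v^2 - 5*v - 24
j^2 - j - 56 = (j - 8)*(j + 7)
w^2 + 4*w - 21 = (w - 3)*(w + 7)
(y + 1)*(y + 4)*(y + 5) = y^3 + 10*y^2 + 29*y + 20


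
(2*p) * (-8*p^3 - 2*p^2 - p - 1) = -16*p^4 - 4*p^3 - 2*p^2 - 2*p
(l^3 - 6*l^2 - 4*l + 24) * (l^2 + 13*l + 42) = l^5 + 7*l^4 - 40*l^3 - 280*l^2 + 144*l + 1008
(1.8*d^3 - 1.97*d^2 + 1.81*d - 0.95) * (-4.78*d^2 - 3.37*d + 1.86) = -8.604*d^5 + 3.3506*d^4 + 1.3351*d^3 - 5.2229*d^2 + 6.5681*d - 1.767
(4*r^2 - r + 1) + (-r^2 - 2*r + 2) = 3*r^2 - 3*r + 3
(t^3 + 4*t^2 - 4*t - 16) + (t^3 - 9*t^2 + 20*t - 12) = 2*t^3 - 5*t^2 + 16*t - 28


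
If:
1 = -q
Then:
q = -1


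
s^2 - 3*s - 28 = (s - 7)*(s + 4)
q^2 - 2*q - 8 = (q - 4)*(q + 2)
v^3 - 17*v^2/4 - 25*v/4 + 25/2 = (v - 5)*(v - 5/4)*(v + 2)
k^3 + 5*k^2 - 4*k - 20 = (k - 2)*(k + 2)*(k + 5)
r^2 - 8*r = r*(r - 8)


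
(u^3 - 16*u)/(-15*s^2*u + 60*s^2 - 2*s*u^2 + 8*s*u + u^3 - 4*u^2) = u*(-u - 4)/(15*s^2 + 2*s*u - u^2)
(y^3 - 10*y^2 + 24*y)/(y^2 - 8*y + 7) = y*(y^2 - 10*y + 24)/(y^2 - 8*y + 7)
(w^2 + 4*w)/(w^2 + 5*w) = (w + 4)/(w + 5)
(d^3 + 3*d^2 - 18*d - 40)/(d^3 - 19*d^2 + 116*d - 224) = (d^2 + 7*d + 10)/(d^2 - 15*d + 56)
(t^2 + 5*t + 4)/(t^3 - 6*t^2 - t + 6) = (t + 4)/(t^2 - 7*t + 6)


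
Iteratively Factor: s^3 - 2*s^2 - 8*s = (s)*(s^2 - 2*s - 8) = s*(s + 2)*(s - 4)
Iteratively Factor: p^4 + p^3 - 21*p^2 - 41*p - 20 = (p + 1)*(p^3 - 21*p - 20) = (p + 1)*(p + 4)*(p^2 - 4*p - 5) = (p - 5)*(p + 1)*(p + 4)*(p + 1)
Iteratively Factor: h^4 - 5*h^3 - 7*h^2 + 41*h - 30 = (h - 5)*(h^3 - 7*h + 6) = (h - 5)*(h - 2)*(h^2 + 2*h - 3) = (h - 5)*(h - 2)*(h + 3)*(h - 1)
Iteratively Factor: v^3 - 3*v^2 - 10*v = (v + 2)*(v^2 - 5*v) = (v - 5)*(v + 2)*(v)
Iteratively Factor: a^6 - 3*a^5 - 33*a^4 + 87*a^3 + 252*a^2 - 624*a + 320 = (a + 4)*(a^5 - 7*a^4 - 5*a^3 + 107*a^2 - 176*a + 80) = (a - 5)*(a + 4)*(a^4 - 2*a^3 - 15*a^2 + 32*a - 16) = (a - 5)*(a + 4)^2*(a^3 - 6*a^2 + 9*a - 4) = (a - 5)*(a - 1)*(a + 4)^2*(a^2 - 5*a + 4) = (a - 5)*(a - 1)^2*(a + 4)^2*(a - 4)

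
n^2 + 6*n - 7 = (n - 1)*(n + 7)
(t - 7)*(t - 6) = t^2 - 13*t + 42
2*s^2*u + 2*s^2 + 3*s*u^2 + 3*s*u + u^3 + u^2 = (s + u)*(2*s + u)*(u + 1)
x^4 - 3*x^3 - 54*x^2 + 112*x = x*(x - 8)*(x - 2)*(x + 7)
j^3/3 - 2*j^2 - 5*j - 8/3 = (j/3 + 1/3)*(j - 8)*(j + 1)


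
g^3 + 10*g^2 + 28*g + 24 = (g + 2)^2*(g + 6)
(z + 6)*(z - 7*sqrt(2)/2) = z^2 - 7*sqrt(2)*z/2 + 6*z - 21*sqrt(2)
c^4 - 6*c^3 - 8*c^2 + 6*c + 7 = (c - 7)*(c - 1)*(c + 1)^2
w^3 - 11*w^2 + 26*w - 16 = (w - 8)*(w - 2)*(w - 1)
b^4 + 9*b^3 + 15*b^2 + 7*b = b*(b + 1)^2*(b + 7)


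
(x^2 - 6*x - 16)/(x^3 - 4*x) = (x - 8)/(x*(x - 2))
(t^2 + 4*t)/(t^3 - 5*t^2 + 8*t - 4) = t*(t + 4)/(t^3 - 5*t^2 + 8*t - 4)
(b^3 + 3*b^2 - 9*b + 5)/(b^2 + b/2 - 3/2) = 2*(b^2 + 4*b - 5)/(2*b + 3)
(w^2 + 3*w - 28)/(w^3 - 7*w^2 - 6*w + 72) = (w + 7)/(w^2 - 3*w - 18)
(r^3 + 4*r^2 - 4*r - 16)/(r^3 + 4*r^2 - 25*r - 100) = (r^2 - 4)/(r^2 - 25)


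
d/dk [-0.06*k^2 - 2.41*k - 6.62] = -0.12*k - 2.41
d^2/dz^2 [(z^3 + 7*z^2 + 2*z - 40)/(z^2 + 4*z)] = -20/z^3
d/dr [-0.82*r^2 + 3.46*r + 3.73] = 3.46 - 1.64*r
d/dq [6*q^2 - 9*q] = 12*q - 9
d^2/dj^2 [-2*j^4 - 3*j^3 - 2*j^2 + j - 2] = -24*j^2 - 18*j - 4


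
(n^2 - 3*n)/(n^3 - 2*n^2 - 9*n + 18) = n/(n^2 + n - 6)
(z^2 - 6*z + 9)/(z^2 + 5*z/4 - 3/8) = 8*(z^2 - 6*z + 9)/(8*z^2 + 10*z - 3)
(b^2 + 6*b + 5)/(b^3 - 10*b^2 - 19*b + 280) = (b + 1)/(b^2 - 15*b + 56)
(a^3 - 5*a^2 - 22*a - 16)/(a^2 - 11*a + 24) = (a^2 + 3*a + 2)/(a - 3)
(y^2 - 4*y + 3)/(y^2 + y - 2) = (y - 3)/(y + 2)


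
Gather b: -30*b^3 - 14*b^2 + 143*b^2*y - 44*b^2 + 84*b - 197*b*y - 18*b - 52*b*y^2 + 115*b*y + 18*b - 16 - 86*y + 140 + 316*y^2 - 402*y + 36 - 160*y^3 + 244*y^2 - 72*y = -30*b^3 + b^2*(143*y - 58) + b*(-52*y^2 - 82*y + 84) - 160*y^3 + 560*y^2 - 560*y + 160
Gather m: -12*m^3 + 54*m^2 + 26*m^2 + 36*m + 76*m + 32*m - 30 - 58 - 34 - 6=-12*m^3 + 80*m^2 + 144*m - 128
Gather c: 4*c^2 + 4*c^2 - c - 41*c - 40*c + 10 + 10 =8*c^2 - 82*c + 20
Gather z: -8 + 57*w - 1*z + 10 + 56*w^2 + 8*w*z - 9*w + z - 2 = 56*w^2 + 8*w*z + 48*w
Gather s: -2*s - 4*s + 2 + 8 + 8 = 18 - 6*s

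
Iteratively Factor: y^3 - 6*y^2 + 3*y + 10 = (y - 5)*(y^2 - y - 2) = (y - 5)*(y + 1)*(y - 2)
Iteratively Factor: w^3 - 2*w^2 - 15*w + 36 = (w - 3)*(w^2 + w - 12) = (w - 3)^2*(w + 4)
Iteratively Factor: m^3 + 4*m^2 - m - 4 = (m - 1)*(m^2 + 5*m + 4) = (m - 1)*(m + 4)*(m + 1)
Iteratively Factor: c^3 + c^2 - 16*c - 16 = (c - 4)*(c^2 + 5*c + 4) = (c - 4)*(c + 1)*(c + 4)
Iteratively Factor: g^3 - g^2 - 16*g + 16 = (g - 1)*(g^2 - 16) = (g - 1)*(g + 4)*(g - 4)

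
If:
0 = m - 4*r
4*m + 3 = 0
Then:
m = -3/4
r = -3/16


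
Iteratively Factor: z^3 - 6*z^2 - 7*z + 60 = (z - 4)*(z^2 - 2*z - 15) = (z - 4)*(z + 3)*(z - 5)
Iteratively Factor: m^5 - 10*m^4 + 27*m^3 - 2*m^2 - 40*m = (m - 4)*(m^4 - 6*m^3 + 3*m^2 + 10*m) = (m - 5)*(m - 4)*(m^3 - m^2 - 2*m) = (m - 5)*(m - 4)*(m + 1)*(m^2 - 2*m) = m*(m - 5)*(m - 4)*(m + 1)*(m - 2)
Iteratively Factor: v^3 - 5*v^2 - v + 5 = (v - 1)*(v^2 - 4*v - 5) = (v - 5)*(v - 1)*(v + 1)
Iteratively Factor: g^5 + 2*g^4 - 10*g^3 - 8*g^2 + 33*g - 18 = (g - 1)*(g^4 + 3*g^3 - 7*g^2 - 15*g + 18) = (g - 1)*(g + 3)*(g^3 - 7*g + 6) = (g - 2)*(g - 1)*(g + 3)*(g^2 + 2*g - 3) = (g - 2)*(g - 1)^2*(g + 3)*(g + 3)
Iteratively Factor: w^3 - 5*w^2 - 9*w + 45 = (w - 5)*(w^2 - 9) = (w - 5)*(w + 3)*(w - 3)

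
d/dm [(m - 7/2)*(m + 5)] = 2*m + 3/2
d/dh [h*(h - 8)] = 2*h - 8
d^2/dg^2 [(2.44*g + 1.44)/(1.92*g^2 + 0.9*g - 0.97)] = ((2.44*g + 1.44)*(3.84*g + 0.9)*(7.68*g + 1.8) - (28.1088*g + 9.9216)*(1.92*g^2 + 0.9*g - 0.97))/(1.92*g^2 + 0.9*g - 0.97)^3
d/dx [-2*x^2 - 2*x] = -4*x - 2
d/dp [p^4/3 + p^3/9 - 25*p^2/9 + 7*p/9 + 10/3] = 4*p^3/3 + p^2/3 - 50*p/9 + 7/9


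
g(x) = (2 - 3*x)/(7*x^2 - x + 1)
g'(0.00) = -1.00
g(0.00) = 2.00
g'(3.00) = 0.03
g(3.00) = -0.11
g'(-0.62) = 1.31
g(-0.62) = 0.90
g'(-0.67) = 1.17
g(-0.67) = 0.83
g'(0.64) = -0.99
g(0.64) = 0.02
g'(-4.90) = 0.02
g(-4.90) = 0.10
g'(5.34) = 0.01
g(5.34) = -0.07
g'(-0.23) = 2.56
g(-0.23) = 1.68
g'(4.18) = 0.02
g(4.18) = -0.09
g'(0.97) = -0.19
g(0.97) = -0.14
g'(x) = (1 - 14*x)*(2 - 3*x)/(7*x^2 - x + 1)^2 - 3/(7*x^2 - x + 1) = (-21*x^2 + 3*x + (3*x - 2)*(14*x - 1) - 3)/(7*x^2 - x + 1)^2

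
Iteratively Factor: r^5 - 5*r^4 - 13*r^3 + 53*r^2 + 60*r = (r + 1)*(r^4 - 6*r^3 - 7*r^2 + 60*r) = (r - 4)*(r + 1)*(r^3 - 2*r^2 - 15*r) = (r - 5)*(r - 4)*(r + 1)*(r^2 + 3*r) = (r - 5)*(r - 4)*(r + 1)*(r + 3)*(r)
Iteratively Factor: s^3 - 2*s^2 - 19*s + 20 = (s + 4)*(s^2 - 6*s + 5) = (s - 1)*(s + 4)*(s - 5)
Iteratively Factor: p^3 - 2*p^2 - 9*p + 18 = (p - 2)*(p^2 - 9) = (p - 3)*(p - 2)*(p + 3)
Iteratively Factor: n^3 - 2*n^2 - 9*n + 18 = (n - 2)*(n^2 - 9) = (n - 2)*(n + 3)*(n - 3)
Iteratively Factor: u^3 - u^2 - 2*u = (u - 2)*(u^2 + u) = u*(u - 2)*(u + 1)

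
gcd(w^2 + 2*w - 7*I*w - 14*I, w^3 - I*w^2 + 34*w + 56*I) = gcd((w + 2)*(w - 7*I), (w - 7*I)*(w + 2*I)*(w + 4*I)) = w - 7*I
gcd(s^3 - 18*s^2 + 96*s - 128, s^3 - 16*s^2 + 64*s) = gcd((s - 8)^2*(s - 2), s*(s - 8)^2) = s^2 - 16*s + 64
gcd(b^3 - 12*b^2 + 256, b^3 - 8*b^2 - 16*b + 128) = b^2 - 4*b - 32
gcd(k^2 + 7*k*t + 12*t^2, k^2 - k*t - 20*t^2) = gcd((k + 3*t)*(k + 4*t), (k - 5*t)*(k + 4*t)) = k + 4*t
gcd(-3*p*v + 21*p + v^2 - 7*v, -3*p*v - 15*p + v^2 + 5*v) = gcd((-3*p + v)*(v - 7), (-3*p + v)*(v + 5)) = 3*p - v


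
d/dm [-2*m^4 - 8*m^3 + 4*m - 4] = -8*m^3 - 24*m^2 + 4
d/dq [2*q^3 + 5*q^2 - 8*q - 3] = 6*q^2 + 10*q - 8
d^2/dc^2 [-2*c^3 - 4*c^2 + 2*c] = -12*c - 8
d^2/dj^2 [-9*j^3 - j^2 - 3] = -54*j - 2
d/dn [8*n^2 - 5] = 16*n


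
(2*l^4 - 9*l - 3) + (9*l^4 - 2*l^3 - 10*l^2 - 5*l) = 11*l^4 - 2*l^3 - 10*l^2 - 14*l - 3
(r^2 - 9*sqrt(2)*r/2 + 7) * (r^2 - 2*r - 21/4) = r^4 - 9*sqrt(2)*r^3/2 - 2*r^3 + 7*r^2/4 + 9*sqrt(2)*r^2 - 14*r + 189*sqrt(2)*r/8 - 147/4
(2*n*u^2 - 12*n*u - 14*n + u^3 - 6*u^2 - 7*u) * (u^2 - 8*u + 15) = 2*n*u^4 - 28*n*u^3 + 112*n*u^2 - 68*n*u - 210*n + u^5 - 14*u^4 + 56*u^3 - 34*u^2 - 105*u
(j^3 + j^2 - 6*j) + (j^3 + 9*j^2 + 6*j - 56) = 2*j^3 + 10*j^2 - 56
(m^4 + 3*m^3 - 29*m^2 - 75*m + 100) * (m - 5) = m^5 - 2*m^4 - 44*m^3 + 70*m^2 + 475*m - 500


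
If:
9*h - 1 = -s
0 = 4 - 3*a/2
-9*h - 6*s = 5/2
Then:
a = 8/3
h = 17/90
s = -7/10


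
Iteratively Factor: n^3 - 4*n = (n - 2)*(n^2 + 2*n) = (n - 2)*(n + 2)*(n)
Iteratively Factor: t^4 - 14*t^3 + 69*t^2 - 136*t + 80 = (t - 4)*(t^3 - 10*t^2 + 29*t - 20) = (t - 4)^2*(t^2 - 6*t + 5) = (t - 5)*(t - 4)^2*(t - 1)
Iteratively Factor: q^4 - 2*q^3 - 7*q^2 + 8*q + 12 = (q + 2)*(q^3 - 4*q^2 + q + 6) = (q + 1)*(q + 2)*(q^2 - 5*q + 6) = (q - 3)*(q + 1)*(q + 2)*(q - 2)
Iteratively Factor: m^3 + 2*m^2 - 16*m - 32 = (m + 4)*(m^2 - 2*m - 8) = (m + 2)*(m + 4)*(m - 4)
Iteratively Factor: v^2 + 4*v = (v)*(v + 4)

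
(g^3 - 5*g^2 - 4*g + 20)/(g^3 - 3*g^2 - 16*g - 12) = (g^2 - 7*g + 10)/(g^2 - 5*g - 6)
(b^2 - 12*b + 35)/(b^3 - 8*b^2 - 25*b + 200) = (b - 7)/(b^2 - 3*b - 40)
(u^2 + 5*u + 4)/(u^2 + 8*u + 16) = (u + 1)/(u + 4)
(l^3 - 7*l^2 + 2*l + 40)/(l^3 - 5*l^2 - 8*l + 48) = (l^2 - 3*l - 10)/(l^2 - l - 12)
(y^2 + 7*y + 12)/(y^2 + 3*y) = (y + 4)/y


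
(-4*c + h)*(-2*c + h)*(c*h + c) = 8*c^3*h + 8*c^3 - 6*c^2*h^2 - 6*c^2*h + c*h^3 + c*h^2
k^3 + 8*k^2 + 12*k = k*(k + 2)*(k + 6)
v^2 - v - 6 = (v - 3)*(v + 2)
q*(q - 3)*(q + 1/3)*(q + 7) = q^4 + 13*q^3/3 - 59*q^2/3 - 7*q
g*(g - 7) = g^2 - 7*g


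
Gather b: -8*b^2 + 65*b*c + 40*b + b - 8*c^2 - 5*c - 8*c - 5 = -8*b^2 + b*(65*c + 41) - 8*c^2 - 13*c - 5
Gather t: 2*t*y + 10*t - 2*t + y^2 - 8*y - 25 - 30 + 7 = t*(2*y + 8) + y^2 - 8*y - 48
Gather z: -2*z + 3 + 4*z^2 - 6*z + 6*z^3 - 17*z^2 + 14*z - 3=6*z^3 - 13*z^2 + 6*z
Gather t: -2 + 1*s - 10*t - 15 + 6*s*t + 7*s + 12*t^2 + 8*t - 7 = 8*s + 12*t^2 + t*(6*s - 2) - 24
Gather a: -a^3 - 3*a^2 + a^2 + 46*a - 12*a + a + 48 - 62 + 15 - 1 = -a^3 - 2*a^2 + 35*a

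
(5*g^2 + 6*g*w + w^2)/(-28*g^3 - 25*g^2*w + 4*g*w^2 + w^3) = (5*g + w)/(-28*g^2 + 3*g*w + w^2)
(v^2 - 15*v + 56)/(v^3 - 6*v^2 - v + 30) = (v^2 - 15*v + 56)/(v^3 - 6*v^2 - v + 30)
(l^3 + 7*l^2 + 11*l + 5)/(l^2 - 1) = (l^2 + 6*l + 5)/(l - 1)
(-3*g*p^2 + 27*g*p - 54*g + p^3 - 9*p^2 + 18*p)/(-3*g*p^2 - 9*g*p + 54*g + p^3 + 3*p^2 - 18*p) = (p - 6)/(p + 6)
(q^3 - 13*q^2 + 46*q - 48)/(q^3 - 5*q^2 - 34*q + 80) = (q - 3)/(q + 5)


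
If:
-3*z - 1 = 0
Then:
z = -1/3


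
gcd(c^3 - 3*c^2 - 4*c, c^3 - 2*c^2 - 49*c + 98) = 1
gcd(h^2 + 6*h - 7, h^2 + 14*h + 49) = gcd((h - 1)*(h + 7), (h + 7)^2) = h + 7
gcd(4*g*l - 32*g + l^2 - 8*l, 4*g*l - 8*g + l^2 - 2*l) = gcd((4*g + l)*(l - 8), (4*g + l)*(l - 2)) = 4*g + l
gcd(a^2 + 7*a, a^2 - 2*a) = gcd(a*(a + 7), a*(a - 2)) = a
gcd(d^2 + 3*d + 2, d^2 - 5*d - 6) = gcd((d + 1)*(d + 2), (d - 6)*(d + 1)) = d + 1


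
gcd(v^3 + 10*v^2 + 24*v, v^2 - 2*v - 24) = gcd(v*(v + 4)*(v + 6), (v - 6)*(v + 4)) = v + 4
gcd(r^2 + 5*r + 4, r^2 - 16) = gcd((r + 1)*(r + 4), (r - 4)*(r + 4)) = r + 4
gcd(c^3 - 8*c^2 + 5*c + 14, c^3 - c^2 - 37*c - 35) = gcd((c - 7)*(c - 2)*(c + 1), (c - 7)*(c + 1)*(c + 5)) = c^2 - 6*c - 7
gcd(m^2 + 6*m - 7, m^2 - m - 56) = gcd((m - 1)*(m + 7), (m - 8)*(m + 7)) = m + 7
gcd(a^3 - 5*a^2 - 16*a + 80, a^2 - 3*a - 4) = a - 4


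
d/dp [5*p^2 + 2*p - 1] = 10*p + 2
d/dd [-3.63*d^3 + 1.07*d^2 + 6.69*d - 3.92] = -10.89*d^2 + 2.14*d + 6.69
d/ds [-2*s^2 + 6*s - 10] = 6 - 4*s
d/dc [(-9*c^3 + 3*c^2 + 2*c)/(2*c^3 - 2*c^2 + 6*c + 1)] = (12*c^4 - 116*c^3 - 5*c^2 + 6*c + 2)/(4*c^6 - 8*c^5 + 28*c^4 - 20*c^3 + 32*c^2 + 12*c + 1)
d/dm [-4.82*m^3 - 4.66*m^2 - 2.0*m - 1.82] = -14.46*m^2 - 9.32*m - 2.0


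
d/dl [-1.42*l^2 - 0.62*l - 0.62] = -2.84*l - 0.62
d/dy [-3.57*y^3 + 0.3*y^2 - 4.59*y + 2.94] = -10.71*y^2 + 0.6*y - 4.59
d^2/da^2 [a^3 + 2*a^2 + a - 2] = 6*a + 4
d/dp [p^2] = 2*p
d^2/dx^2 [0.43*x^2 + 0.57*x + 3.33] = 0.860000000000000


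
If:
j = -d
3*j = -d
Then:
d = 0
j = 0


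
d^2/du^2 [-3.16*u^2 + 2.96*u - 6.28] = -6.32000000000000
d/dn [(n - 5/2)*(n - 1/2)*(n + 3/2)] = 3*n^2 - 3*n - 13/4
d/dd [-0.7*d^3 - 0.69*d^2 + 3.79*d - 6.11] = -2.1*d^2 - 1.38*d + 3.79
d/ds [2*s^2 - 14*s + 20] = 4*s - 14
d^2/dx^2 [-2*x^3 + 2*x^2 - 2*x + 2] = 4 - 12*x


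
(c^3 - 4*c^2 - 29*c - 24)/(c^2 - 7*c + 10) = (c^3 - 4*c^2 - 29*c - 24)/(c^2 - 7*c + 10)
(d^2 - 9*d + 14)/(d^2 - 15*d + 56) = (d - 2)/(d - 8)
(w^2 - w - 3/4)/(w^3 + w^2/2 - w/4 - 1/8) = 2*(2*w - 3)/(4*w^2 - 1)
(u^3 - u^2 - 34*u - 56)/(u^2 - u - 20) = (u^2 - 5*u - 14)/(u - 5)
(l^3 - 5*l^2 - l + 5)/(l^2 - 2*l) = (l^3 - 5*l^2 - l + 5)/(l*(l - 2))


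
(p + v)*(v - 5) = p*v - 5*p + v^2 - 5*v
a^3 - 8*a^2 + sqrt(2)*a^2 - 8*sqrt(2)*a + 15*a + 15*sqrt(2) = (a - 5)*(a - 3)*(a + sqrt(2))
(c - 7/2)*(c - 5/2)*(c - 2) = c^3 - 8*c^2 + 83*c/4 - 35/2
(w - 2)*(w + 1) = w^2 - w - 2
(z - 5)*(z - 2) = z^2 - 7*z + 10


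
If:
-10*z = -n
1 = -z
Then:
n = -10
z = -1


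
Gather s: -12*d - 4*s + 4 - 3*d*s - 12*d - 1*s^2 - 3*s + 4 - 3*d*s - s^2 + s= -24*d - 2*s^2 + s*(-6*d - 6) + 8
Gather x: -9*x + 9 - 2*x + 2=11 - 11*x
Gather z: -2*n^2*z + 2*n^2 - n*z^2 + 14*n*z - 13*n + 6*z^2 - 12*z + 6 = 2*n^2 - 13*n + z^2*(6 - n) + z*(-2*n^2 + 14*n - 12) + 6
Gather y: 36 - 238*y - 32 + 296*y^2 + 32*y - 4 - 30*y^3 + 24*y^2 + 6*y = -30*y^3 + 320*y^2 - 200*y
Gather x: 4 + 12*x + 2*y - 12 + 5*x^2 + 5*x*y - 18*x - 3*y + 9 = 5*x^2 + x*(5*y - 6) - y + 1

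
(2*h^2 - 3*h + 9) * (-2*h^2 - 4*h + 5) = -4*h^4 - 2*h^3 + 4*h^2 - 51*h + 45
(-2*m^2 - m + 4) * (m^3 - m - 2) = -2*m^5 - m^4 + 6*m^3 + 5*m^2 - 2*m - 8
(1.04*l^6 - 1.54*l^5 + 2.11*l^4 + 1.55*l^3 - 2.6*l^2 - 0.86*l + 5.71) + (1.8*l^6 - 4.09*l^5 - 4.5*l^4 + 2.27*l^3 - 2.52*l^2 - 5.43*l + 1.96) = 2.84*l^6 - 5.63*l^5 - 2.39*l^4 + 3.82*l^3 - 5.12*l^2 - 6.29*l + 7.67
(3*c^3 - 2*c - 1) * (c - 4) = 3*c^4 - 12*c^3 - 2*c^2 + 7*c + 4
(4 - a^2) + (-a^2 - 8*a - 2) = -2*a^2 - 8*a + 2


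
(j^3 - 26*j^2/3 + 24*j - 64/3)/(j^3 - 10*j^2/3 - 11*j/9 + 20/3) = 3*(3*j^3 - 26*j^2 + 72*j - 64)/(9*j^3 - 30*j^2 - 11*j + 60)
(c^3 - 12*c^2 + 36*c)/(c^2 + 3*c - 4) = c*(c^2 - 12*c + 36)/(c^2 + 3*c - 4)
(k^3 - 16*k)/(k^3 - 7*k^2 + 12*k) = (k + 4)/(k - 3)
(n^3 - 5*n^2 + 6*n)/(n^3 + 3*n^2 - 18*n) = (n - 2)/(n + 6)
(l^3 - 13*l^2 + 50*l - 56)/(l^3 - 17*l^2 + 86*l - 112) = (l - 4)/(l - 8)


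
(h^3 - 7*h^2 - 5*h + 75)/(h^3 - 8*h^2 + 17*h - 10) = (h^2 - 2*h - 15)/(h^2 - 3*h + 2)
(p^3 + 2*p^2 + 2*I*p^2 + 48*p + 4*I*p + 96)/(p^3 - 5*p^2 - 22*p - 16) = (p^2 + 2*I*p + 48)/(p^2 - 7*p - 8)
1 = 1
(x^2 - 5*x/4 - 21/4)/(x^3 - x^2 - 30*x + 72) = (x + 7/4)/(x^2 + 2*x - 24)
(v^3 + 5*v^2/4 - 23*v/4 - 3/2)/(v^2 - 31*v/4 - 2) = (v^2 + v - 6)/(v - 8)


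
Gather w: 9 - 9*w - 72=-9*w - 63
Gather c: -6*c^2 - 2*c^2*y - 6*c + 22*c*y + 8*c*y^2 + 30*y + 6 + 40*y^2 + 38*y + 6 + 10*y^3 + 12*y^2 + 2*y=c^2*(-2*y - 6) + c*(8*y^2 + 22*y - 6) + 10*y^3 + 52*y^2 + 70*y + 12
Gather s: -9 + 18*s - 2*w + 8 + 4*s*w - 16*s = s*(4*w + 2) - 2*w - 1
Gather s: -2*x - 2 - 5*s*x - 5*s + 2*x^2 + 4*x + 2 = s*(-5*x - 5) + 2*x^2 + 2*x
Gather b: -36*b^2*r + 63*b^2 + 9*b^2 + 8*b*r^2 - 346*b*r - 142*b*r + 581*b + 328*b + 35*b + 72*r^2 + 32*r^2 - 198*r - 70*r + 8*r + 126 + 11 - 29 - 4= b^2*(72 - 36*r) + b*(8*r^2 - 488*r + 944) + 104*r^2 - 260*r + 104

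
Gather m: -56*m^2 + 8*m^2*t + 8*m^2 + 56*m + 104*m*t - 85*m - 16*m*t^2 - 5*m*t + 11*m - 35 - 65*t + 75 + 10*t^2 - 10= m^2*(8*t - 48) + m*(-16*t^2 + 99*t - 18) + 10*t^2 - 65*t + 30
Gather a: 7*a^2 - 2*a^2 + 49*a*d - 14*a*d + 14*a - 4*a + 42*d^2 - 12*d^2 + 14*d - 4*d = 5*a^2 + a*(35*d + 10) + 30*d^2 + 10*d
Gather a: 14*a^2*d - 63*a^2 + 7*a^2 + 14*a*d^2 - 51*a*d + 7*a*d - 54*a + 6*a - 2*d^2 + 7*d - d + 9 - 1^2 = a^2*(14*d - 56) + a*(14*d^2 - 44*d - 48) - 2*d^2 + 6*d + 8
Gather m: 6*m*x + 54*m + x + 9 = m*(6*x + 54) + x + 9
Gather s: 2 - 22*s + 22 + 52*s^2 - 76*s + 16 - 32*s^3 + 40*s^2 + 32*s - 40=-32*s^3 + 92*s^2 - 66*s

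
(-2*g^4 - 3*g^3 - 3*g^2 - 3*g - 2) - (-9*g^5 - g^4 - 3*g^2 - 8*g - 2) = 9*g^5 - g^4 - 3*g^3 + 5*g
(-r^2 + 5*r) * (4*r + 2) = -4*r^3 + 18*r^2 + 10*r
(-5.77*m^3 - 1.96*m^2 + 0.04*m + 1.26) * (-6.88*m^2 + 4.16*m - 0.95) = 39.6976*m^5 - 10.5184*m^4 - 2.9473*m^3 - 6.6404*m^2 + 5.2036*m - 1.197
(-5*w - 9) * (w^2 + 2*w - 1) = -5*w^3 - 19*w^2 - 13*w + 9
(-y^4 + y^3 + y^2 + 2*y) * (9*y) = -9*y^5 + 9*y^4 + 9*y^3 + 18*y^2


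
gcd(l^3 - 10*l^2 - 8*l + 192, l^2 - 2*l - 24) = l^2 - 2*l - 24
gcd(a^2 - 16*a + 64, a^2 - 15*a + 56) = a - 8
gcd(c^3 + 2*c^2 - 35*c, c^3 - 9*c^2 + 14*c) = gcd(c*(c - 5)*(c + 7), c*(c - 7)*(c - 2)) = c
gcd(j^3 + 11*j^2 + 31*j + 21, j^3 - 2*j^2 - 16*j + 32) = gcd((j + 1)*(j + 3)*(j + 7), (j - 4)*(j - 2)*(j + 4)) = 1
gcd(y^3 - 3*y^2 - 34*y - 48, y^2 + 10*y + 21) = y + 3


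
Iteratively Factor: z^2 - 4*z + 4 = (z - 2)*(z - 2)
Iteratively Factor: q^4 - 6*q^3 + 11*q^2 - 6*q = (q - 2)*(q^3 - 4*q^2 + 3*q) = q*(q - 2)*(q^2 - 4*q + 3) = q*(q - 3)*(q - 2)*(q - 1)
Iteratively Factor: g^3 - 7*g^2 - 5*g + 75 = (g - 5)*(g^2 - 2*g - 15) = (g - 5)^2*(g + 3)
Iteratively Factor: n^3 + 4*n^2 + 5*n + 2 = (n + 1)*(n^2 + 3*n + 2) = (n + 1)*(n + 2)*(n + 1)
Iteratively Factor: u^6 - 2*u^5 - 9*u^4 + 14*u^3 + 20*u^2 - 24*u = (u - 1)*(u^5 - u^4 - 10*u^3 + 4*u^2 + 24*u) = u*(u - 1)*(u^4 - u^3 - 10*u^2 + 4*u + 24) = u*(u - 2)*(u - 1)*(u^3 + u^2 - 8*u - 12) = u*(u - 2)*(u - 1)*(u + 2)*(u^2 - u - 6) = u*(u - 2)*(u - 1)*(u + 2)^2*(u - 3)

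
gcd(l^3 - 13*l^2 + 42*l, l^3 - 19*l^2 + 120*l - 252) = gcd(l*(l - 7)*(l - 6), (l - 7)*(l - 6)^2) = l^2 - 13*l + 42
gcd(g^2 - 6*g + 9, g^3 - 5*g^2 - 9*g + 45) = g - 3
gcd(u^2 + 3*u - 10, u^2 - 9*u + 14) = u - 2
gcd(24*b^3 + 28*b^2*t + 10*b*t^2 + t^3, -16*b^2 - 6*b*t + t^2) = 2*b + t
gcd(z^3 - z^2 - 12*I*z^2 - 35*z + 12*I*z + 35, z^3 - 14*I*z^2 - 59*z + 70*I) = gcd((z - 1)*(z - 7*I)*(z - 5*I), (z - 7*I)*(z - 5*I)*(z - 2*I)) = z^2 - 12*I*z - 35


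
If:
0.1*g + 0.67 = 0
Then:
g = -6.70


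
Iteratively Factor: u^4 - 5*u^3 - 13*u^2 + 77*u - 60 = (u + 4)*(u^3 - 9*u^2 + 23*u - 15) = (u - 1)*(u + 4)*(u^2 - 8*u + 15) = (u - 5)*(u - 1)*(u + 4)*(u - 3)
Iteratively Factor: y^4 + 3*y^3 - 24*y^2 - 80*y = (y - 5)*(y^3 + 8*y^2 + 16*y) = (y - 5)*(y + 4)*(y^2 + 4*y) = y*(y - 5)*(y + 4)*(y + 4)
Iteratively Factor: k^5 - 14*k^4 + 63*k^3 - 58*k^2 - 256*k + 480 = (k - 3)*(k^4 - 11*k^3 + 30*k^2 + 32*k - 160) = (k - 4)*(k - 3)*(k^3 - 7*k^2 + 2*k + 40) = (k - 5)*(k - 4)*(k - 3)*(k^2 - 2*k - 8) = (k - 5)*(k - 4)^2*(k - 3)*(k + 2)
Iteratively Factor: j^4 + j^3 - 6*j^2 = (j + 3)*(j^3 - 2*j^2) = j*(j + 3)*(j^2 - 2*j) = j^2*(j + 3)*(j - 2)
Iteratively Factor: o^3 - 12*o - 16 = (o - 4)*(o^2 + 4*o + 4) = (o - 4)*(o + 2)*(o + 2)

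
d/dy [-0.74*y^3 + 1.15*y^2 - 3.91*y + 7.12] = -2.22*y^2 + 2.3*y - 3.91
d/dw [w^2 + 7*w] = 2*w + 7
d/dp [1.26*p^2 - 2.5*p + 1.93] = 2.52*p - 2.5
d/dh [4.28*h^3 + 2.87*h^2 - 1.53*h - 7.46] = 12.84*h^2 + 5.74*h - 1.53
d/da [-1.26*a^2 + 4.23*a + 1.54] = 4.23 - 2.52*a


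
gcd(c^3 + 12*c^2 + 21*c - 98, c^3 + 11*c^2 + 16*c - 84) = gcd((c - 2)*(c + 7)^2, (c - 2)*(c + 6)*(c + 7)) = c^2 + 5*c - 14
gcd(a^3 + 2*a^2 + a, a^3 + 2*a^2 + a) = a^3 + 2*a^2 + a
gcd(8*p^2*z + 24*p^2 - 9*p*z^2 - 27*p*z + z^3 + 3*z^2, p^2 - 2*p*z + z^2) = -p + z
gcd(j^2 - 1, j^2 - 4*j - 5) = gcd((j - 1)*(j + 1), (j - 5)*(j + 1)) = j + 1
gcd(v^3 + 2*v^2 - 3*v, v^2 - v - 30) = 1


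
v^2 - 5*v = v*(v - 5)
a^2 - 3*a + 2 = (a - 2)*(a - 1)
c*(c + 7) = c^2 + 7*c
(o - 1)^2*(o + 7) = o^3 + 5*o^2 - 13*o + 7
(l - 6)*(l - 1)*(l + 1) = l^3 - 6*l^2 - l + 6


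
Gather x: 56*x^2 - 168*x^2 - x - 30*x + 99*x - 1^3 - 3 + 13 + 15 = -112*x^2 + 68*x + 24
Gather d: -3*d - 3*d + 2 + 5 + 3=10 - 6*d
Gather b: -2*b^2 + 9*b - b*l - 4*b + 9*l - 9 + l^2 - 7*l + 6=-2*b^2 + b*(5 - l) + l^2 + 2*l - 3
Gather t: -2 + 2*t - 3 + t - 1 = 3*t - 6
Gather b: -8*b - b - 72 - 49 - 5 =-9*b - 126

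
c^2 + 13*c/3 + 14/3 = (c + 2)*(c + 7/3)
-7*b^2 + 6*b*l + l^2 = (-b + l)*(7*b + l)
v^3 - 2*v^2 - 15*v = v*(v - 5)*(v + 3)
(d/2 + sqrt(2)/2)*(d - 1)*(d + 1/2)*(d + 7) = d^4/2 + sqrt(2)*d^3/2 + 13*d^3/4 - 2*d^2 + 13*sqrt(2)*d^2/4 - 2*sqrt(2)*d - 7*d/4 - 7*sqrt(2)/4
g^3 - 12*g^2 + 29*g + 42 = (g - 7)*(g - 6)*(g + 1)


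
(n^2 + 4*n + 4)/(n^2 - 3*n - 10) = (n + 2)/(n - 5)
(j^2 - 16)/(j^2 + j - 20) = (j + 4)/(j + 5)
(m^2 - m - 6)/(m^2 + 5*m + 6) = (m - 3)/(m + 3)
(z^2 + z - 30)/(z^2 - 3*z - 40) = (-z^2 - z + 30)/(-z^2 + 3*z + 40)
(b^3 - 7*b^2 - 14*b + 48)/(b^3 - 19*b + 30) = (b^2 - 5*b - 24)/(b^2 + 2*b - 15)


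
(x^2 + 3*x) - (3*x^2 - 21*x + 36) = -2*x^2 + 24*x - 36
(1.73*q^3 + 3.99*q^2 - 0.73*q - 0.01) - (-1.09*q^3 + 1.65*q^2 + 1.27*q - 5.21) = 2.82*q^3 + 2.34*q^2 - 2.0*q + 5.2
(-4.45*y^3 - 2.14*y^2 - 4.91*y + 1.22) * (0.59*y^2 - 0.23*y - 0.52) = -2.6255*y^5 - 0.2391*y^4 - 0.0906999999999999*y^3 + 2.9619*y^2 + 2.2726*y - 0.6344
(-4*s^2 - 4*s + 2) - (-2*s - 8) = -4*s^2 - 2*s + 10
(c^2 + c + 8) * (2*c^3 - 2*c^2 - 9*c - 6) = 2*c^5 + 5*c^3 - 31*c^2 - 78*c - 48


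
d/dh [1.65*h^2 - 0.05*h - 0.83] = 3.3*h - 0.05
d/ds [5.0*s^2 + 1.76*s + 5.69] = 10.0*s + 1.76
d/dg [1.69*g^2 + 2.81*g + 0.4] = 3.38*g + 2.81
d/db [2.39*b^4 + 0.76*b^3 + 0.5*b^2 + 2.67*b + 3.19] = 9.56*b^3 + 2.28*b^2 + 1.0*b + 2.67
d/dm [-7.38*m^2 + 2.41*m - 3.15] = 2.41 - 14.76*m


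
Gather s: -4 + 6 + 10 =12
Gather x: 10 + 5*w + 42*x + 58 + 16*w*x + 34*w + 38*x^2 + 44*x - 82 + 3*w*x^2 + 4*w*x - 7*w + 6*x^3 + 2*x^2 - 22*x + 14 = 32*w + 6*x^3 + x^2*(3*w + 40) + x*(20*w + 64)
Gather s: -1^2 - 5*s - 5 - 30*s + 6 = -35*s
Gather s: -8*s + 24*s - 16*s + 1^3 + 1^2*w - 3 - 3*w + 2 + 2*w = 0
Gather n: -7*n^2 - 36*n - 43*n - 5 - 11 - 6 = -7*n^2 - 79*n - 22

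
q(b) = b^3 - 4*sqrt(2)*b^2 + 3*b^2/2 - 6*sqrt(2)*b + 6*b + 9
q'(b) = 3*b^2 - 8*sqrt(2)*b + 3*b - 6*sqrt(2) + 6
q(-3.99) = -110.78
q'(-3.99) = 78.45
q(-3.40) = -69.91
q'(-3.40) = 60.46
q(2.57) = -7.87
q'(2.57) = -4.04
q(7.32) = 160.30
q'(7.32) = 97.41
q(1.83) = -3.34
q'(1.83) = -7.65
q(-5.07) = -215.57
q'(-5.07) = 116.78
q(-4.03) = -113.95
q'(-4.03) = 79.74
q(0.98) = 3.51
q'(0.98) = -7.75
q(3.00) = -8.87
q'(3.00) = -0.43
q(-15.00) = -4264.01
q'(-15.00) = 797.22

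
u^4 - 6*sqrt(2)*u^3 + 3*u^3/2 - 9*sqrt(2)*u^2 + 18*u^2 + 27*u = u*(u + 3/2)*(u - 3*sqrt(2))^2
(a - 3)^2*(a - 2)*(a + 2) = a^4 - 6*a^3 + 5*a^2 + 24*a - 36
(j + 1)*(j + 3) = j^2 + 4*j + 3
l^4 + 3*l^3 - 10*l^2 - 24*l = l*(l - 3)*(l + 2)*(l + 4)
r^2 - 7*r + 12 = (r - 4)*(r - 3)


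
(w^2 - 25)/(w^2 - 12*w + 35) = (w + 5)/(w - 7)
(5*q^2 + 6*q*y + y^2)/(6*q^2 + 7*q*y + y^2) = (5*q + y)/(6*q + y)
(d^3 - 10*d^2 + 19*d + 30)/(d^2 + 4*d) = (d^3 - 10*d^2 + 19*d + 30)/(d*(d + 4))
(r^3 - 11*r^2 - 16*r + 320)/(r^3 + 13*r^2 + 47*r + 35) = (r^2 - 16*r + 64)/(r^2 + 8*r + 7)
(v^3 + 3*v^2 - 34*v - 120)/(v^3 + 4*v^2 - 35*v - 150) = (v + 4)/(v + 5)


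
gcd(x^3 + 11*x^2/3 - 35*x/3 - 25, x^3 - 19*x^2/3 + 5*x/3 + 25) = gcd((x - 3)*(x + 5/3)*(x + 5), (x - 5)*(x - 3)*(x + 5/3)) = x^2 - 4*x/3 - 5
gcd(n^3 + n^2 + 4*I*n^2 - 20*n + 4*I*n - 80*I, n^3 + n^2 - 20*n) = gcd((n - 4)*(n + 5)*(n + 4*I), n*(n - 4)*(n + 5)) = n^2 + n - 20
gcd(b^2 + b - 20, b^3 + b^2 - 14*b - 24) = b - 4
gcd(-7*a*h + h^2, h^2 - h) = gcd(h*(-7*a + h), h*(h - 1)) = h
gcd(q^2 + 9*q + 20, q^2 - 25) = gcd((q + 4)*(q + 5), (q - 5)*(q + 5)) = q + 5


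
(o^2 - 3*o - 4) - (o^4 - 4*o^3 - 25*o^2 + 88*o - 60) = -o^4 + 4*o^3 + 26*o^2 - 91*o + 56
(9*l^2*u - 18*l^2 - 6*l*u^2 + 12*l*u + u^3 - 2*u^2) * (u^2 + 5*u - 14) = 9*l^2*u^3 + 27*l^2*u^2 - 216*l^2*u + 252*l^2 - 6*l*u^4 - 18*l*u^3 + 144*l*u^2 - 168*l*u + u^5 + 3*u^4 - 24*u^3 + 28*u^2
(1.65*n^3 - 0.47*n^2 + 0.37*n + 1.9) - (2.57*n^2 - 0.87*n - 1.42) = 1.65*n^3 - 3.04*n^2 + 1.24*n + 3.32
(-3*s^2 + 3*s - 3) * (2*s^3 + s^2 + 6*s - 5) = -6*s^5 + 3*s^4 - 21*s^3 + 30*s^2 - 33*s + 15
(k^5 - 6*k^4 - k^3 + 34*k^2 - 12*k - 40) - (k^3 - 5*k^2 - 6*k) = k^5 - 6*k^4 - 2*k^3 + 39*k^2 - 6*k - 40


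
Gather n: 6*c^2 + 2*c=6*c^2 + 2*c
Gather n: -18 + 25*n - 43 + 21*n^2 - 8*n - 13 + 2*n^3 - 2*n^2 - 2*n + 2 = 2*n^3 + 19*n^2 + 15*n - 72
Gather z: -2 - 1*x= -x - 2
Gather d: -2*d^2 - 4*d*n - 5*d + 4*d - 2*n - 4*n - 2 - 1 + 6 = -2*d^2 + d*(-4*n - 1) - 6*n + 3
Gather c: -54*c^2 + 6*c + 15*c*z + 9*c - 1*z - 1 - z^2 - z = -54*c^2 + c*(15*z + 15) - z^2 - 2*z - 1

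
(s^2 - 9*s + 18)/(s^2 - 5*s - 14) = (-s^2 + 9*s - 18)/(-s^2 + 5*s + 14)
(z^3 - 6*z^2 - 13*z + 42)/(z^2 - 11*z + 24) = (z^3 - 6*z^2 - 13*z + 42)/(z^2 - 11*z + 24)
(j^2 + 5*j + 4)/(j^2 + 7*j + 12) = (j + 1)/(j + 3)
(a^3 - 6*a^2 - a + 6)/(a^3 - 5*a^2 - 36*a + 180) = (a^2 - 1)/(a^2 + a - 30)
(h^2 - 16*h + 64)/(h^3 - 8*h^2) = (h - 8)/h^2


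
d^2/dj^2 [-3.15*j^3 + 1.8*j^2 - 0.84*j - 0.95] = 3.6 - 18.9*j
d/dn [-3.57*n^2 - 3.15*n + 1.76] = -7.14*n - 3.15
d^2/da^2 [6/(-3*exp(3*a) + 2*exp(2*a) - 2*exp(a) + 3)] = 6*(-2*(9*exp(2*a) - 4*exp(a) + 2)^2*exp(a) + (27*exp(2*a) - 8*exp(a) + 2)*(3*exp(3*a) - 2*exp(2*a) + 2*exp(a) - 3))*exp(a)/(3*exp(3*a) - 2*exp(2*a) + 2*exp(a) - 3)^3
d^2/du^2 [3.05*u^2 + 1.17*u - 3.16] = 6.10000000000000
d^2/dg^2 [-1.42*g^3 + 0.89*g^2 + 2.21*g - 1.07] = 1.78 - 8.52*g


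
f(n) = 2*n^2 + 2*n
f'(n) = 4*n + 2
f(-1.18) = 0.42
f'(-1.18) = -2.72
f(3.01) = 24.14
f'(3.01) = 14.04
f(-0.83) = -0.28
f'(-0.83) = -1.32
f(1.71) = 9.27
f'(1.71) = 8.84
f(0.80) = 2.88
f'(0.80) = 5.20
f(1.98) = 11.80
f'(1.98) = 9.92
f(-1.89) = 3.36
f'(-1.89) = -5.56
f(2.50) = 17.50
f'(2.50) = 12.00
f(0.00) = 0.00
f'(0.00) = 2.00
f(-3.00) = 12.00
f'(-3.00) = -10.00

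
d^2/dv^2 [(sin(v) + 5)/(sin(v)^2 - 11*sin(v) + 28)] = (-sin(v)^5 - 31*sin(v)^4 + 335*sin(v)^3 - 323*sin(v)^2 - 2822*sin(v) + 1546)/(sin(v)^2 - 11*sin(v) + 28)^3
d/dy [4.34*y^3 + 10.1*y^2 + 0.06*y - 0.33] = 13.02*y^2 + 20.2*y + 0.06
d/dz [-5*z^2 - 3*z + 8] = -10*z - 3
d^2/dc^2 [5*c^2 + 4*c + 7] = 10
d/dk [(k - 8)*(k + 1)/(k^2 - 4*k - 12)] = (3*k^2 - 8*k + 52)/(k^4 - 8*k^3 - 8*k^2 + 96*k + 144)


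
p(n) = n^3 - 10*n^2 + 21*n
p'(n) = 3*n^2 - 20*n + 21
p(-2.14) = -100.54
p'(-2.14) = 77.54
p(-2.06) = -94.44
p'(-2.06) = 74.93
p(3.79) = -9.61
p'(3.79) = -11.71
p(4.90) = -19.55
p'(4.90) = -4.97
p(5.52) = -20.59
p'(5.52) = 2.01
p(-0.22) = -5.11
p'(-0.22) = 25.55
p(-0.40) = -10.06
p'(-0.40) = 29.48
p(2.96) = 0.48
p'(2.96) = -11.92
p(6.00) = -18.00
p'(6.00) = 9.00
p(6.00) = -18.00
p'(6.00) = 9.00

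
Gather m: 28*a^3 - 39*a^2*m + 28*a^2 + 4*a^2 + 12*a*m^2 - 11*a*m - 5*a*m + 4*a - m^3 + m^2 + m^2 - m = 28*a^3 + 32*a^2 + 4*a - m^3 + m^2*(12*a + 2) + m*(-39*a^2 - 16*a - 1)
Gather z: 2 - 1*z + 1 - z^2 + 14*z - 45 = -z^2 + 13*z - 42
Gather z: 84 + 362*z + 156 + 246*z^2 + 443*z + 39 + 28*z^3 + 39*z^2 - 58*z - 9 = 28*z^3 + 285*z^2 + 747*z + 270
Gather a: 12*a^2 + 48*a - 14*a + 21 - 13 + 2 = 12*a^2 + 34*a + 10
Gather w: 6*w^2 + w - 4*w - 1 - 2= 6*w^2 - 3*w - 3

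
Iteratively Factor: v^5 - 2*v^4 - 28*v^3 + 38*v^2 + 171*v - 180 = (v + 4)*(v^4 - 6*v^3 - 4*v^2 + 54*v - 45) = (v - 5)*(v + 4)*(v^3 - v^2 - 9*v + 9) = (v - 5)*(v + 3)*(v + 4)*(v^2 - 4*v + 3) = (v - 5)*(v - 3)*(v + 3)*(v + 4)*(v - 1)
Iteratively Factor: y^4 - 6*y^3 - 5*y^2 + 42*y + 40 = (y + 2)*(y^3 - 8*y^2 + 11*y + 20) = (y - 4)*(y + 2)*(y^2 - 4*y - 5) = (y - 4)*(y + 1)*(y + 2)*(y - 5)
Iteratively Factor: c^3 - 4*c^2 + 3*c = (c - 1)*(c^2 - 3*c) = (c - 3)*(c - 1)*(c)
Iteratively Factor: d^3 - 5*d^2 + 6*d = (d)*(d^2 - 5*d + 6) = d*(d - 2)*(d - 3)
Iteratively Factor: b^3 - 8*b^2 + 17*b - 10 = (b - 1)*(b^2 - 7*b + 10) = (b - 5)*(b - 1)*(b - 2)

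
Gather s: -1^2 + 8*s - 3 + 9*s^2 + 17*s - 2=9*s^2 + 25*s - 6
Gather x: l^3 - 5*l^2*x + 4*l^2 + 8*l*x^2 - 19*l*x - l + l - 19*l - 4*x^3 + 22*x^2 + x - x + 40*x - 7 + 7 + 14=l^3 + 4*l^2 - 19*l - 4*x^3 + x^2*(8*l + 22) + x*(-5*l^2 - 19*l + 40) + 14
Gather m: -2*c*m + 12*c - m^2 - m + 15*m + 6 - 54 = 12*c - m^2 + m*(14 - 2*c) - 48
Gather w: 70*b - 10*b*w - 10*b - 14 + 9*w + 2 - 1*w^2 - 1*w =60*b - w^2 + w*(8 - 10*b) - 12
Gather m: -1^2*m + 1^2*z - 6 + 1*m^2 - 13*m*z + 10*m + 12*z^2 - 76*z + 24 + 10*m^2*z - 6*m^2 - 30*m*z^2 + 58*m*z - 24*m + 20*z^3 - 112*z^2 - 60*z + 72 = m^2*(10*z - 5) + m*(-30*z^2 + 45*z - 15) + 20*z^3 - 100*z^2 - 135*z + 90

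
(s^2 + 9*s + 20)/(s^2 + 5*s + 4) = (s + 5)/(s + 1)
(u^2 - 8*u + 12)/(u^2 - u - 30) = (u - 2)/(u + 5)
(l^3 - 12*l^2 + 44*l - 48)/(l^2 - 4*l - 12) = (l^2 - 6*l + 8)/(l + 2)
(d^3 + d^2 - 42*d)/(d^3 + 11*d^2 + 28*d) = (d - 6)/(d + 4)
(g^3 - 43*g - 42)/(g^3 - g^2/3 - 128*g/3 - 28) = 3*(g + 1)/(3*g + 2)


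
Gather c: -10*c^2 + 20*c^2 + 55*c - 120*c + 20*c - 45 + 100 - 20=10*c^2 - 45*c + 35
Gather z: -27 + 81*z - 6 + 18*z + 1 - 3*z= 96*z - 32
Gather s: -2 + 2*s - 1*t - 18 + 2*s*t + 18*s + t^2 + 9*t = s*(2*t + 20) + t^2 + 8*t - 20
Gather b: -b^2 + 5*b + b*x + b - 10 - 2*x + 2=-b^2 + b*(x + 6) - 2*x - 8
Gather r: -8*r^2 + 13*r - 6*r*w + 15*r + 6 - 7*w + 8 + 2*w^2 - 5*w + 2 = -8*r^2 + r*(28 - 6*w) + 2*w^2 - 12*w + 16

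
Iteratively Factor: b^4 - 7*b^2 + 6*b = (b - 2)*(b^3 + 2*b^2 - 3*b) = b*(b - 2)*(b^2 + 2*b - 3) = b*(b - 2)*(b - 1)*(b + 3)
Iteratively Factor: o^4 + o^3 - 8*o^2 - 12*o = (o)*(o^3 + o^2 - 8*o - 12) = o*(o + 2)*(o^2 - o - 6) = o*(o - 3)*(o + 2)*(o + 2)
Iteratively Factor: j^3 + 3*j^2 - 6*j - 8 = (j + 1)*(j^2 + 2*j - 8) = (j - 2)*(j + 1)*(j + 4)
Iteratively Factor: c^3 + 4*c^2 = (c + 4)*(c^2) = c*(c + 4)*(c)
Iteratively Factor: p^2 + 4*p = (p + 4)*(p)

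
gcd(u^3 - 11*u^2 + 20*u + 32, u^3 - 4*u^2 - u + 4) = u^2 - 3*u - 4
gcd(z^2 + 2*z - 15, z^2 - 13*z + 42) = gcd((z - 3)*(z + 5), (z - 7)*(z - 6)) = 1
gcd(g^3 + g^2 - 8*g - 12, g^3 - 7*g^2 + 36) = g^2 - g - 6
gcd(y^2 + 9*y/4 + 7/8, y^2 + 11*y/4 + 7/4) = y + 7/4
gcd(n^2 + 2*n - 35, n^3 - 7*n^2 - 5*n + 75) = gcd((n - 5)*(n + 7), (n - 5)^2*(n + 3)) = n - 5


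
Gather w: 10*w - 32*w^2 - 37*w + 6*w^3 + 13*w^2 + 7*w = 6*w^3 - 19*w^2 - 20*w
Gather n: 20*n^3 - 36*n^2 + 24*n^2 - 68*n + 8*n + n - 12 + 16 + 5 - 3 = 20*n^3 - 12*n^2 - 59*n + 6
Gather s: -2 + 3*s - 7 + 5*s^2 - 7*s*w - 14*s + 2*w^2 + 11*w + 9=5*s^2 + s*(-7*w - 11) + 2*w^2 + 11*w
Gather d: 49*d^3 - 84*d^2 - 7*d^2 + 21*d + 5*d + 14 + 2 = 49*d^3 - 91*d^2 + 26*d + 16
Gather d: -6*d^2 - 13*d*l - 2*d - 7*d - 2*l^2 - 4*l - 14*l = -6*d^2 + d*(-13*l - 9) - 2*l^2 - 18*l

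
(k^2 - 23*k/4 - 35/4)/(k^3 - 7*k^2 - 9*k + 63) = (k + 5/4)/(k^2 - 9)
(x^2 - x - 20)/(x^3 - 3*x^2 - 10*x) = (x + 4)/(x*(x + 2))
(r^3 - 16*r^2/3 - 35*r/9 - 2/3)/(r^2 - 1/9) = (3*r^2 - 17*r - 6)/(3*r - 1)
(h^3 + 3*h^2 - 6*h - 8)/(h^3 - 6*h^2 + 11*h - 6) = (h^2 + 5*h + 4)/(h^2 - 4*h + 3)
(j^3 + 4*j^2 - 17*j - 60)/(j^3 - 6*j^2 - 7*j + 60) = (j + 5)/(j - 5)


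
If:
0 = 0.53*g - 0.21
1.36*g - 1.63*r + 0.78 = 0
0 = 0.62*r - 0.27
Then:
No Solution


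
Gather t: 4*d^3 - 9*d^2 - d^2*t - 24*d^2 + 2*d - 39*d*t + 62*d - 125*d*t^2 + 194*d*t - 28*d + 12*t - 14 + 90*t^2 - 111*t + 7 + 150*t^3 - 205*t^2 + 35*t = 4*d^3 - 33*d^2 + 36*d + 150*t^3 + t^2*(-125*d - 115) + t*(-d^2 + 155*d - 64) - 7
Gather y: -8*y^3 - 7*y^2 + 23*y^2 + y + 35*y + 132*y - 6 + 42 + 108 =-8*y^3 + 16*y^2 + 168*y + 144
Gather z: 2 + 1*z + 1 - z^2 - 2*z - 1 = -z^2 - z + 2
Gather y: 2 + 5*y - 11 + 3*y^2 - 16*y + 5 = 3*y^2 - 11*y - 4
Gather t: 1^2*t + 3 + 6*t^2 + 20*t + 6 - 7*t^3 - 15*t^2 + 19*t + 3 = -7*t^3 - 9*t^2 + 40*t + 12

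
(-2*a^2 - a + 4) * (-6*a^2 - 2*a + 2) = 12*a^4 + 10*a^3 - 26*a^2 - 10*a + 8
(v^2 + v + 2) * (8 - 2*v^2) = -2*v^4 - 2*v^3 + 4*v^2 + 8*v + 16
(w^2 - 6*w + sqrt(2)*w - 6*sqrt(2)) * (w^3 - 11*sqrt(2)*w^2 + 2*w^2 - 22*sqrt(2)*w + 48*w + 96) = w^5 - 10*sqrt(2)*w^4 - 4*w^4 + 14*w^3 + 40*sqrt(2)*w^3 - 104*w^2 + 168*sqrt(2)*w^2 - 312*w - 192*sqrt(2)*w - 576*sqrt(2)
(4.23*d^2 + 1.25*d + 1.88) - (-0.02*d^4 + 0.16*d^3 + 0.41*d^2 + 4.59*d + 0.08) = 0.02*d^4 - 0.16*d^3 + 3.82*d^2 - 3.34*d + 1.8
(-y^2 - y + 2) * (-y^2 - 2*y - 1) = y^4 + 3*y^3 + y^2 - 3*y - 2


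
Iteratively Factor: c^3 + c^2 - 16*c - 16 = (c - 4)*(c^2 + 5*c + 4) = (c - 4)*(c + 1)*(c + 4)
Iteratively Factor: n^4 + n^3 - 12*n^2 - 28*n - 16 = (n + 2)*(n^3 - n^2 - 10*n - 8) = (n + 2)^2*(n^2 - 3*n - 4) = (n - 4)*(n + 2)^2*(n + 1)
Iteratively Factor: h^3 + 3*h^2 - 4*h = (h - 1)*(h^2 + 4*h) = (h - 1)*(h + 4)*(h)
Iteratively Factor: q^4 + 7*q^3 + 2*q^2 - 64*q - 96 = (q - 3)*(q^3 + 10*q^2 + 32*q + 32) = (q - 3)*(q + 2)*(q^2 + 8*q + 16) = (q - 3)*(q + 2)*(q + 4)*(q + 4)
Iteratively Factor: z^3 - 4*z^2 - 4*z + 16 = (z - 2)*(z^2 - 2*z - 8) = (z - 2)*(z + 2)*(z - 4)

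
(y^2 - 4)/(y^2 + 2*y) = (y - 2)/y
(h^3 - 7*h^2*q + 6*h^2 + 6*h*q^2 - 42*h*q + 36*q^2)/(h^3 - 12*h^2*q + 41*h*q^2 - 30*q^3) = (-h - 6)/(-h + 5*q)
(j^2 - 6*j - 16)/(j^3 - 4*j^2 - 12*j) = (j - 8)/(j*(j - 6))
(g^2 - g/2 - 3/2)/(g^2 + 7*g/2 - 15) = (2*g^2 - g - 3)/(2*g^2 + 7*g - 30)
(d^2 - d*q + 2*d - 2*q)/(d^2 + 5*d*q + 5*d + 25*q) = (d^2 - d*q + 2*d - 2*q)/(d^2 + 5*d*q + 5*d + 25*q)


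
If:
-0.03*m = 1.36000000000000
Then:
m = -45.33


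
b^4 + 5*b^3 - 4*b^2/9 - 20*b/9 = b*(b - 2/3)*(b + 2/3)*(b + 5)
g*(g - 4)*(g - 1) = g^3 - 5*g^2 + 4*g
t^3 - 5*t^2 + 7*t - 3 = (t - 3)*(t - 1)^2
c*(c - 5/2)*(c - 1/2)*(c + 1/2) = c^4 - 5*c^3/2 - c^2/4 + 5*c/8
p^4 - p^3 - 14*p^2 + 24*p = p*(p - 3)*(p - 2)*(p + 4)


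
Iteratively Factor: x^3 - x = (x)*(x^2 - 1) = x*(x + 1)*(x - 1)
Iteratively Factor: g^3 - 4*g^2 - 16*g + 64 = (g - 4)*(g^2 - 16) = (g - 4)^2*(g + 4)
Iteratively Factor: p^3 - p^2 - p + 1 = (p + 1)*(p^2 - 2*p + 1) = (p - 1)*(p + 1)*(p - 1)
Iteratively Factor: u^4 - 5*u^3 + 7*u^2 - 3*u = (u - 1)*(u^3 - 4*u^2 + 3*u) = (u - 3)*(u - 1)*(u^2 - u) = (u - 3)*(u - 1)^2*(u)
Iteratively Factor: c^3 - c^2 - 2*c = (c - 2)*(c^2 + c) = c*(c - 2)*(c + 1)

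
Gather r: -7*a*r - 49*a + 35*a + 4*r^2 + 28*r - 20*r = -14*a + 4*r^2 + r*(8 - 7*a)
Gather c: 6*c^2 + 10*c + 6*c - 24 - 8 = 6*c^2 + 16*c - 32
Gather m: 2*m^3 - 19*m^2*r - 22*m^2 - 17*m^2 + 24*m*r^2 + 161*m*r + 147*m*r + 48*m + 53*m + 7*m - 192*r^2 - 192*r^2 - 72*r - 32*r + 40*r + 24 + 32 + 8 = 2*m^3 + m^2*(-19*r - 39) + m*(24*r^2 + 308*r + 108) - 384*r^2 - 64*r + 64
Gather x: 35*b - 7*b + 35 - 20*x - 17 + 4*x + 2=28*b - 16*x + 20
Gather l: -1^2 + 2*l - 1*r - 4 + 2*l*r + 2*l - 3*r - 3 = l*(2*r + 4) - 4*r - 8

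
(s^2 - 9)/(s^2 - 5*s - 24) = (s - 3)/(s - 8)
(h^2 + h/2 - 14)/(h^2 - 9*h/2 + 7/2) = (h + 4)/(h - 1)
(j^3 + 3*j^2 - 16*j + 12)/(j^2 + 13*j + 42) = (j^2 - 3*j + 2)/(j + 7)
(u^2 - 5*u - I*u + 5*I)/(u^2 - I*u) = (u - 5)/u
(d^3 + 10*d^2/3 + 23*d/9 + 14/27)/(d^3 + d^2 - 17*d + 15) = (27*d^3 + 90*d^2 + 69*d + 14)/(27*(d^3 + d^2 - 17*d + 15))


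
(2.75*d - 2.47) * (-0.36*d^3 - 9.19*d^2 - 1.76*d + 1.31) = -0.99*d^4 - 24.3833*d^3 + 17.8593*d^2 + 7.9497*d - 3.2357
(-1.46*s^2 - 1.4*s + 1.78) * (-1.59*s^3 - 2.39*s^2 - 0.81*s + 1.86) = 2.3214*s^5 + 5.7154*s^4 + 1.6984*s^3 - 5.8358*s^2 - 4.0458*s + 3.3108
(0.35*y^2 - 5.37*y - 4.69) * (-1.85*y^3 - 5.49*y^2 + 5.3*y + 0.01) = -0.6475*y^5 + 8.013*y^4 + 40.0128*y^3 - 2.7094*y^2 - 24.9107*y - 0.0469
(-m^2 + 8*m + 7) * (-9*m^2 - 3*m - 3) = 9*m^4 - 69*m^3 - 84*m^2 - 45*m - 21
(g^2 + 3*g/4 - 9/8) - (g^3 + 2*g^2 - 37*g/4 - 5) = -g^3 - g^2 + 10*g + 31/8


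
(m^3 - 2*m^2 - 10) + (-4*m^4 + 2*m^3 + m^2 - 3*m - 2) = -4*m^4 + 3*m^3 - m^2 - 3*m - 12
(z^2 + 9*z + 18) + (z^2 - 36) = 2*z^2 + 9*z - 18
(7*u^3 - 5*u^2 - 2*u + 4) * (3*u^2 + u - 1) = 21*u^5 - 8*u^4 - 18*u^3 + 15*u^2 + 6*u - 4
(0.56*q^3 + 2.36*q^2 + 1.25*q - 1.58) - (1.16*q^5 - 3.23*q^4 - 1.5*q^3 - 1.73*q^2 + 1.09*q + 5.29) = -1.16*q^5 + 3.23*q^4 + 2.06*q^3 + 4.09*q^2 + 0.16*q - 6.87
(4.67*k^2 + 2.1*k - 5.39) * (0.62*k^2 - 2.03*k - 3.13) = 2.8954*k^4 - 8.1781*k^3 - 22.2219*k^2 + 4.3687*k + 16.8707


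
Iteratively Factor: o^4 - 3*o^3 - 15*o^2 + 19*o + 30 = (o - 2)*(o^3 - o^2 - 17*o - 15) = (o - 5)*(o - 2)*(o^2 + 4*o + 3) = (o - 5)*(o - 2)*(o + 3)*(o + 1)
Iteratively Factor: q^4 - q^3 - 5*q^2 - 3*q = (q + 1)*(q^3 - 2*q^2 - 3*q) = (q + 1)^2*(q^2 - 3*q) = q*(q + 1)^2*(q - 3)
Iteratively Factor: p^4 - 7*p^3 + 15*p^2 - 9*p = (p - 3)*(p^3 - 4*p^2 + 3*p) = (p - 3)^2*(p^2 - p) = p*(p - 3)^2*(p - 1)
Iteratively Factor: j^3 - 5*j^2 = (j - 5)*(j^2) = j*(j - 5)*(j)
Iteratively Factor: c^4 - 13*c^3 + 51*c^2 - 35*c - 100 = (c - 4)*(c^3 - 9*c^2 + 15*c + 25) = (c - 5)*(c - 4)*(c^2 - 4*c - 5) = (c - 5)*(c - 4)*(c + 1)*(c - 5)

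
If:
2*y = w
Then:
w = 2*y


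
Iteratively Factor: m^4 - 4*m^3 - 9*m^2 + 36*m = (m - 4)*(m^3 - 9*m) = m*(m - 4)*(m^2 - 9) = m*(m - 4)*(m + 3)*(m - 3)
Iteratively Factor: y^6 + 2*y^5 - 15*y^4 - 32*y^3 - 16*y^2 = (y - 4)*(y^5 + 6*y^4 + 9*y^3 + 4*y^2) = (y - 4)*(y + 4)*(y^4 + 2*y^3 + y^2) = (y - 4)*(y + 1)*(y + 4)*(y^3 + y^2) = (y - 4)*(y + 1)^2*(y + 4)*(y^2) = y*(y - 4)*(y + 1)^2*(y + 4)*(y)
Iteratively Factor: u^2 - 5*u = (u - 5)*(u)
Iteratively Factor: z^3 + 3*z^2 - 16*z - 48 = (z - 4)*(z^2 + 7*z + 12) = (z - 4)*(z + 4)*(z + 3)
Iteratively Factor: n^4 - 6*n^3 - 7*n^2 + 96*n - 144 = (n - 4)*(n^3 - 2*n^2 - 15*n + 36) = (n - 4)*(n + 4)*(n^2 - 6*n + 9) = (n - 4)*(n - 3)*(n + 4)*(n - 3)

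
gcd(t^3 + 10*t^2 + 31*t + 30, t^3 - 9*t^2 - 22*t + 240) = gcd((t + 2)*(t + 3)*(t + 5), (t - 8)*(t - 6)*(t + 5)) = t + 5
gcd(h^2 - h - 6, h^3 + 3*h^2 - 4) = h + 2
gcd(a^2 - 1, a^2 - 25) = 1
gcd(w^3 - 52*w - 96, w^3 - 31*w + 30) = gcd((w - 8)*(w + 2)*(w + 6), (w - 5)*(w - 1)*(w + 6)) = w + 6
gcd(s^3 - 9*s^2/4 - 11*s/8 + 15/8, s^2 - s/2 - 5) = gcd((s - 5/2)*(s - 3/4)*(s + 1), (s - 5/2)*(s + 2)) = s - 5/2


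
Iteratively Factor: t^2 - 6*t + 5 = (t - 1)*(t - 5)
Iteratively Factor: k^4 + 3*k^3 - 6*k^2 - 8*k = (k - 2)*(k^3 + 5*k^2 + 4*k) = (k - 2)*(k + 1)*(k^2 + 4*k) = k*(k - 2)*(k + 1)*(k + 4)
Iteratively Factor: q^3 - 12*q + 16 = (q - 2)*(q^2 + 2*q - 8) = (q - 2)*(q + 4)*(q - 2)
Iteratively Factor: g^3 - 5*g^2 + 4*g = (g - 1)*(g^2 - 4*g) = (g - 4)*(g - 1)*(g)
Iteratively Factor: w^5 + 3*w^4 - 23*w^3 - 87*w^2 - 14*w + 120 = (w - 5)*(w^4 + 8*w^3 + 17*w^2 - 2*w - 24) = (w - 5)*(w + 4)*(w^3 + 4*w^2 + w - 6) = (w - 5)*(w + 2)*(w + 4)*(w^2 + 2*w - 3) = (w - 5)*(w + 2)*(w + 3)*(w + 4)*(w - 1)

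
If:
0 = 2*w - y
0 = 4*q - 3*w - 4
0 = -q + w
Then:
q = 4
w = 4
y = 8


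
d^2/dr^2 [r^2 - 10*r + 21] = 2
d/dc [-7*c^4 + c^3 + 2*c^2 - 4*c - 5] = -28*c^3 + 3*c^2 + 4*c - 4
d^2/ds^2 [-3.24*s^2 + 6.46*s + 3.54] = -6.48000000000000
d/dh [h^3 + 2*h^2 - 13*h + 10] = 3*h^2 + 4*h - 13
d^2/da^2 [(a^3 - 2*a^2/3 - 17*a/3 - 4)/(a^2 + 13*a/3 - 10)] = 36*(39*a^3 - 243*a^2 + 117*a - 641)/(27*a^6 + 351*a^5 + 711*a^4 - 4823*a^3 - 7110*a^2 + 35100*a - 27000)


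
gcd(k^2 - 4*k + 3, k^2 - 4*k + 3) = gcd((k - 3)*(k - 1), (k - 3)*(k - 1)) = k^2 - 4*k + 3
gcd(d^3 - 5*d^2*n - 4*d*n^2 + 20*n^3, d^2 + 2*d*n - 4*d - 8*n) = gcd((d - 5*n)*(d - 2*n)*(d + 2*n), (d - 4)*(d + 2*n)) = d + 2*n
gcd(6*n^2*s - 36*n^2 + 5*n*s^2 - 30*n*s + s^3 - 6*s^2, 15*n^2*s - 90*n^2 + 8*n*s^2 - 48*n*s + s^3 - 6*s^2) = 3*n*s - 18*n + s^2 - 6*s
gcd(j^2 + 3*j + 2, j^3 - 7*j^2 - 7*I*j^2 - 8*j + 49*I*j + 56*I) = j + 1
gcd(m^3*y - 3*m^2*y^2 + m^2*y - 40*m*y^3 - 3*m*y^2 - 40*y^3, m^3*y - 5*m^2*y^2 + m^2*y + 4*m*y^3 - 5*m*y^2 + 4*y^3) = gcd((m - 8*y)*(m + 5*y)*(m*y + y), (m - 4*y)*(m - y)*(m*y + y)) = m*y + y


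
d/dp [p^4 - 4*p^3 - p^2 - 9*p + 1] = 4*p^3 - 12*p^2 - 2*p - 9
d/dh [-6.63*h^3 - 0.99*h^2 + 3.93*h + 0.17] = -19.89*h^2 - 1.98*h + 3.93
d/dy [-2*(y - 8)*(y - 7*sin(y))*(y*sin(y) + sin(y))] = 2*(8 - y)*(y - 7*sin(y))*(y*cos(y) + sqrt(2)*sin(y + pi/4)) + 2*(y - 8)*(y + 1)*(7*cos(y) - 1)*sin(y) - 2*(y + 1)*(y - 7*sin(y))*sin(y)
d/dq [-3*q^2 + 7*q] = 7 - 6*q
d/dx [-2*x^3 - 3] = -6*x^2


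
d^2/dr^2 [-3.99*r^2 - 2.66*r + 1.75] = -7.98000000000000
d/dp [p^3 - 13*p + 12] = 3*p^2 - 13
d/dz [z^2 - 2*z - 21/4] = 2*z - 2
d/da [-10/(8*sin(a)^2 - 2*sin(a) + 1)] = 20*(8*sin(a) - 1)*cos(a)/(8*sin(a)^2 - 2*sin(a) + 1)^2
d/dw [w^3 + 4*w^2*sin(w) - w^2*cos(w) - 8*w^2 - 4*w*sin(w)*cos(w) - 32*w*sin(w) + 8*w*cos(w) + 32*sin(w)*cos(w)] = w^2*sin(w) + 4*w^2*cos(w) + 3*w^2 - 34*w*cos(w) - 4*w*cos(2*w) - 16*w - 32*sin(w) - 2*sin(2*w) + 8*cos(w) + 32*cos(2*w)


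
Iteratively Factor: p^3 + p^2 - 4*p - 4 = (p - 2)*(p^2 + 3*p + 2) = (p - 2)*(p + 2)*(p + 1)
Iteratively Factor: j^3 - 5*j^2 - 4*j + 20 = (j + 2)*(j^2 - 7*j + 10) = (j - 5)*(j + 2)*(j - 2)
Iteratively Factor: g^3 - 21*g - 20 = (g - 5)*(g^2 + 5*g + 4) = (g - 5)*(g + 4)*(g + 1)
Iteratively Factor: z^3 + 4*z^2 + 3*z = (z)*(z^2 + 4*z + 3) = z*(z + 1)*(z + 3)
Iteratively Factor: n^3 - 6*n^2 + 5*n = (n - 1)*(n^2 - 5*n) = (n - 5)*(n - 1)*(n)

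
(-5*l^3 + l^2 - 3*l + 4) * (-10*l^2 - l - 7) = 50*l^5 - 5*l^4 + 64*l^3 - 44*l^2 + 17*l - 28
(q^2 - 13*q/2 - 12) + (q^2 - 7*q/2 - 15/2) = 2*q^2 - 10*q - 39/2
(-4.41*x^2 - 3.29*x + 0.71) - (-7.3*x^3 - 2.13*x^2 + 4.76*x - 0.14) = 7.3*x^3 - 2.28*x^2 - 8.05*x + 0.85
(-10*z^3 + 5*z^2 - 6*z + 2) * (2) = -20*z^3 + 10*z^2 - 12*z + 4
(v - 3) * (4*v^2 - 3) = 4*v^3 - 12*v^2 - 3*v + 9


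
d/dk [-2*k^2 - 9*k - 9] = -4*k - 9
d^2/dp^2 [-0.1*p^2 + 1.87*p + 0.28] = -0.200000000000000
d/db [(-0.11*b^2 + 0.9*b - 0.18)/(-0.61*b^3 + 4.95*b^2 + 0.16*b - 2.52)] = (-0.0671*b^4 + 1.098*b^3 - 4.802*b^2 + 2.3364*b - 2.2392)/(0.3721*b^6 - 6.039*b^5 + 24.3073*b^4 + 4.6584*b^3 - 24.9224*b^2 - 0.8064*b + 6.3504)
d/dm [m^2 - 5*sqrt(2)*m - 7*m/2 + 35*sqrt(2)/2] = 2*m - 5*sqrt(2) - 7/2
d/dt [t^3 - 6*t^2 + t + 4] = 3*t^2 - 12*t + 1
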